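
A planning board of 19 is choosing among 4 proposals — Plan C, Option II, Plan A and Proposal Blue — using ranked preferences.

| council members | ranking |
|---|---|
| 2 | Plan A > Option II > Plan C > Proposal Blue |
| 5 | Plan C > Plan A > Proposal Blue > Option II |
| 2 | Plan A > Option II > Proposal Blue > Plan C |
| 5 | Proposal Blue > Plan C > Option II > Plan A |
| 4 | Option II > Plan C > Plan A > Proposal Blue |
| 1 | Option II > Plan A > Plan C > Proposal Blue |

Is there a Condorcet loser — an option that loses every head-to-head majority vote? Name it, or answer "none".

Pairwise majorities:
Plan C–Option II: Plan C 10–9.
Plan C vs Plan A: Plan C, 14–5.
Plan C–Proposal Blue: Plan C 12–7.
Option II vs Plan A: Option II, 10–9.
Option II vs Proposal Blue: Proposal Blue, 10–9.
Plan A vs Proposal Blue: Plan A is ranked higher on 2+5+2+4+1 = 14 ballots, Proposal Blue on 5. Plan A wins 14–5.
No option is winless: Plan C beats Option II; Option II beats Plan A; Plan A beats Proposal Blue; Proposal Blue beats Option II. There is no Condorcet loser.

none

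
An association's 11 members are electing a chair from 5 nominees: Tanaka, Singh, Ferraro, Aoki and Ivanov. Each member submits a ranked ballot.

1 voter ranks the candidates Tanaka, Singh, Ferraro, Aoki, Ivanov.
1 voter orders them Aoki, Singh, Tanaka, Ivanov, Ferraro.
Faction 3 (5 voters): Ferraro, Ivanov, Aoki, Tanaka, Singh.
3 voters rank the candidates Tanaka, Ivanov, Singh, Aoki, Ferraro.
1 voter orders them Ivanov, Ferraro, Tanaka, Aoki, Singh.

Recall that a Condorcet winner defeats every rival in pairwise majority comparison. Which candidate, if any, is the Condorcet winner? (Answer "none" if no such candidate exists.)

Ferraro

Check each pair by majority over 11 ballots:
Tanaka vs Singh: Tanaka wins 10–1.
Tanaka vs Ferraro: 5 to 6, Ferraro.
Tanaka vs Aoki: Aoki wins 6–5.
Tanaka vs Ivanov: Ivanov wins 6–5.
Singh vs Ferraro: Singh is ranked higher on 1+1+3 = 5 ballots, Ferraro on 6. Ferraro wins 6–5.
Singh–Aoki: Aoki 7–4.
Singh–Ivanov: Ivanov 9–2.
Ferraro vs Aoki: 1+5+1 = 7 for Ferraro, 4 for Aoki — Ferraro by 7–4.
Ferraro vs Ivanov: Ferraro is ranked higher on 1+5 = 6 ballots, Ivanov on 5. Ferraro wins 6–5.
Aoki vs Ivanov: Ivanov, 9–2.
Ferraro wins every pairwise contest, so Ferraro is the Condorcet winner.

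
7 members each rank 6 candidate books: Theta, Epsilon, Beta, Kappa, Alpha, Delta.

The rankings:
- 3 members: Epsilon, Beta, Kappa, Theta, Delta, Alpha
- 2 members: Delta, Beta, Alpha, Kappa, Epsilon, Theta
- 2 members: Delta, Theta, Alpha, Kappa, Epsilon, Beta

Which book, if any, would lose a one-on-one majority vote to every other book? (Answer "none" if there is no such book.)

none

Pairwise majorities:
Theta vs Epsilon: Epsilon wins 5–2.
Theta vs Beta: Theta is ranked higher on 2 ballots, Beta on 5. Beta wins 5–2.
Theta vs Kappa: Theta preferred on 2 ballots; Kappa wins 5–2.
Theta vs Alpha: Theta, 5–2.
Theta vs Delta: Delta wins 4–3.
Epsilon vs Beta: 3+2 = 5 for Epsilon, 2 for Beta — Epsilon by 5–2.
Epsilon–Kappa: Kappa 4–3.
Epsilon vs Alpha: Epsilon preferred on 3 ballots; Alpha wins 4–3.
Epsilon vs Delta: 3 to 4, Delta.
Beta vs Kappa: 5 to 2, Beta.
Beta vs Alpha: 3+2 = 5 for Beta, 2 for Alpha — Beta by 5–2.
Beta vs Delta: 3 for Beta, 4 for Delta — Delta by 4–3.
Kappa vs Alpha: Kappa preferred on 3 ballots; Alpha wins 4–3.
Kappa vs Delta: Kappa preferred on 3 ballots; Delta wins 4–3.
Alpha vs Delta: Alpha preferred on 0 ballots; Delta wins 7–0.
No book is winless: Theta beats Alpha; Epsilon beats Theta; Beta beats Theta; Kappa beats Theta; Alpha beats Epsilon; Delta beats Theta. There is no Condorcet loser.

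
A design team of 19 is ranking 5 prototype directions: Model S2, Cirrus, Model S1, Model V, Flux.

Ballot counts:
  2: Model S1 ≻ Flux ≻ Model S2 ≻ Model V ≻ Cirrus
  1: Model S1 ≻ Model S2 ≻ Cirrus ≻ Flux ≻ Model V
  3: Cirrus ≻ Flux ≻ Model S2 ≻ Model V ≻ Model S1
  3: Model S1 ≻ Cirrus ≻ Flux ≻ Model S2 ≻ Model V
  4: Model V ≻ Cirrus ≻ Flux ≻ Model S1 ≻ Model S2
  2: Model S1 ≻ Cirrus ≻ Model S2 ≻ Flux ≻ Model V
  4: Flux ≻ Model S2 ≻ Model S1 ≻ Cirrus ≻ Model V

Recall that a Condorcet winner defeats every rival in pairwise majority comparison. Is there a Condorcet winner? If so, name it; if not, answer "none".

none

Pairwise majorities:
Model S2 vs Cirrus: Cirrus, 12–7.
Model S2 vs Model S1: Model S1, 12–7.
Model S2 vs Model V: Model S2, 15–4.
Model S2 vs Flux: Flux, 16–3.
Cirrus vs Model S1: Model S1, 12–7.
Cirrus vs Model V: Cirrus, 13–6.
Cirrus–Flux: Cirrus 13–6.
Model S1 vs Model V: Model S1 wins 12–7.
Model S1–Flux: Flux 11–8.
Model V vs Flux: Flux, 15–4.
Every design loses at least once (Model S2 loses to Cirrus; Cirrus loses to Model S1; Model S1 loses to Flux; Model V loses to Model S2; Flux loses to Cirrus). The majority relation contains the cycle Cirrus > Flux > Model S1 > Cirrus, so there is no Condorcet winner.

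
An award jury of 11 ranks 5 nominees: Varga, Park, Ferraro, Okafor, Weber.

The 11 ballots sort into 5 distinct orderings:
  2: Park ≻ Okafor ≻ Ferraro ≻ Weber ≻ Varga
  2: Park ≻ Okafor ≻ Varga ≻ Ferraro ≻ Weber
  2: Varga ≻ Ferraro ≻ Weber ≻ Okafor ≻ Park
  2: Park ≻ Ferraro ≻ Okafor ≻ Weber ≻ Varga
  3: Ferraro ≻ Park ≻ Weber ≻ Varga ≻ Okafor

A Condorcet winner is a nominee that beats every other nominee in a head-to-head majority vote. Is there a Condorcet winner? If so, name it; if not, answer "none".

Park

Pairwise majorities:
Varga–Park: Park 9–2.
Varga vs Ferraro: Ferraro wins 7–4.
Varga–Okafor: Okafor 6–5.
Varga vs Weber: Weber, 7–4.
Park–Ferraro: Park 6–5.
Park vs Okafor: Park, 9–2.
Park vs Weber: Park wins 9–2.
Ferraro–Okafor: Ferraro 7–4.
Ferraro vs Weber: Ferraro, 11–0.
Okafor vs Weber: Okafor, 6–5.
Park wins every pairwise contest, so Park is the Condorcet winner.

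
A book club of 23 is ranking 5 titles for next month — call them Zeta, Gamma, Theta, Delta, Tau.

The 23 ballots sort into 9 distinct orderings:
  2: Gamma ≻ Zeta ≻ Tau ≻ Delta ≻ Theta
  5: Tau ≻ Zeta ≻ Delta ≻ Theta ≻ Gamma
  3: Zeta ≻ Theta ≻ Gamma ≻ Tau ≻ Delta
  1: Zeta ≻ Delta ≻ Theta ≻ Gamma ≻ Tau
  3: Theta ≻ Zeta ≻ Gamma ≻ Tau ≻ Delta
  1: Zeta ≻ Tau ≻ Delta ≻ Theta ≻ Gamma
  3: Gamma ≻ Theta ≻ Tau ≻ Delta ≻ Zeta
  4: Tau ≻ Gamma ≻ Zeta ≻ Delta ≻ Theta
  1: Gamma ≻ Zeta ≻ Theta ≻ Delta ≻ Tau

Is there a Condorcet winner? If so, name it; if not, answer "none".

Head-to-head results (23 members):
Zeta–Gamma: Zeta 13–10.
Zeta vs Theta: Zeta wins 17–6.
Zeta–Delta: Zeta 20–3.
Zeta vs Tau: 2+3+1+3+1+1 = 11 for Zeta, 12 for Tau — Tau by 12–11.
Gamma vs Theta: Theta, 13–10.
Gamma vs Delta: Gamma preferred on 2+3+3+3+4+1 = 16 ballots; Gamma wins 16–7.
Gamma vs Tau: Gamma, 13–10.
Theta vs Delta: Theta is ranked higher on 3+3+3+1 = 10 ballots, Delta on 13. Delta wins 13–10.
Theta–Tau: Tau 12–11.
Delta vs Tau: Delta is ranked higher on 1+1 = 2 ballots, Tau on 21. Tau wins 21–2.
Each book drops at least one matchup (Zeta loses to Tau; Gamma loses to Zeta; Theta loses to Zeta; Delta loses to Zeta; Tau loses to Gamma); the cycle Zeta beats Gamma beats Tau beats Zeta rules out a Condorcet winner.

none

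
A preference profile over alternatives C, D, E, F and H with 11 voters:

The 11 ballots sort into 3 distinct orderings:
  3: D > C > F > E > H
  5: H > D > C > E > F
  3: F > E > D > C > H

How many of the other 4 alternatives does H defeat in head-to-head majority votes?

H against each rival (11 voters):
H–C: C 6–5.
H vs D: D, 6–5.
H vs E: E wins 6–5.
H vs F: F wins 6–5.
H beats no one; loses to C, D, E, F — 0 pairwise wins.

0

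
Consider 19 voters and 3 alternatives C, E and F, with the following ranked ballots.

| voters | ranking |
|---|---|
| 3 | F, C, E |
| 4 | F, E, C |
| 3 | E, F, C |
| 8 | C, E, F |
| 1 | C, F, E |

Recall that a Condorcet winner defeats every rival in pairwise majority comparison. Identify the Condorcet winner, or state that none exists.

none

Head-to-head results (19 voters):
C vs E: 3+8+1 = 12 for C, 7 for E — C by 12–7.
C vs F: F wins 10–9.
E vs F: 11 to 8, E.
No alternative is unbeaten: C loses to F; E loses to C; F loses to E. In particular C → E → F → C is a majority cycle — no Condorcet winner exists.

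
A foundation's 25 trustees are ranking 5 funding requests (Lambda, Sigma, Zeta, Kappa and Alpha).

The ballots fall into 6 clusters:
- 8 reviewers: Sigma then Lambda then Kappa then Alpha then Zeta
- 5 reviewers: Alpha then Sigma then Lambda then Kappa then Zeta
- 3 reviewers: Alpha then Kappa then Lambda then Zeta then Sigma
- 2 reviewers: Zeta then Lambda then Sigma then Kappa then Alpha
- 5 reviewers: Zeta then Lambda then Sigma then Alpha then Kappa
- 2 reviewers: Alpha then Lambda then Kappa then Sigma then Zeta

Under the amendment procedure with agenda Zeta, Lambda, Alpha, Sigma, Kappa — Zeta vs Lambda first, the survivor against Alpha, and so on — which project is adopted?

Sigma

Round 1: Zeta vs Lambda — 7–18, Lambda advances.
Round 2: Lambda vs Alpha — 15–10, Lambda advances.
Round 3: Lambda vs Sigma — 12–13, Sigma advances.
Round 4: Sigma vs Kappa — 20–5, Sigma advances.
The agenda winner is Sigma.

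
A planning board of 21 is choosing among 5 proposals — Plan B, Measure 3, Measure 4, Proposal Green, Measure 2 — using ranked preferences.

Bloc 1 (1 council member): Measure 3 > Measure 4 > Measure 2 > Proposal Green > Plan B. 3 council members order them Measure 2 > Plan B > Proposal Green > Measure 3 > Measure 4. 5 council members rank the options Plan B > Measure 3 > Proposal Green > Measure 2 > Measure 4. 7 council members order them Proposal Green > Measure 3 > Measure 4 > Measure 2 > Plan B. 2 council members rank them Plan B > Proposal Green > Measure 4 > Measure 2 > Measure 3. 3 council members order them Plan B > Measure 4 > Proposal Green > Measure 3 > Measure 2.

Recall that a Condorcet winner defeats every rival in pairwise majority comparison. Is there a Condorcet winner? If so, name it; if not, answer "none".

Pairwise majorities:
Plan B vs Measure 3: Plan B is ranked higher on 3+5+2+3 = 13 ballots, Measure 3 on 8. Plan B wins 13–8.
Plan B vs Measure 4: 13 to 8, Plan B.
Plan B vs Proposal Green: Plan B preferred on 3+5+2+3 = 13 ballots; Plan B wins 13–8.
Plan B vs Measure 2: Plan B is ranked higher on 5+2+3 = 10 ballots, Measure 2 on 11. Measure 2 wins 11–10.
Measure 3 vs Measure 4: 1+3+5+7 = 16 for Measure 3, 5 for Measure 4 — Measure 3 by 16–5.
Measure 3 vs Proposal Green: Measure 3 is ranked higher on 1+5 = 6 ballots, Proposal Green on 15. Proposal Green wins 15–6.
Measure 3 vs Measure 2: 1+5+7+3 = 16 for Measure 3, 5 for Measure 2 — Measure 3 by 16–5.
Measure 4 vs Proposal Green: 1+3 = 4 for Measure 4, 17 for Proposal Green — Proposal Green by 17–4.
Measure 4 vs Measure 2: 1+7+2+3 = 13 for Measure 4, 8 for Measure 2 — Measure 4 by 13–8.
Proposal Green vs Measure 2: 17 to 4, Proposal Green.
No option is unbeaten: Plan B loses to Measure 2; Measure 3 loses to Plan B; Measure 4 loses to Plan B; Proposal Green loses to Plan B; Measure 2 loses to Measure 3. In particular Plan B > Measure 3 > Measure 2 > Plan B is a majority cycle — no Condorcet winner exists.

none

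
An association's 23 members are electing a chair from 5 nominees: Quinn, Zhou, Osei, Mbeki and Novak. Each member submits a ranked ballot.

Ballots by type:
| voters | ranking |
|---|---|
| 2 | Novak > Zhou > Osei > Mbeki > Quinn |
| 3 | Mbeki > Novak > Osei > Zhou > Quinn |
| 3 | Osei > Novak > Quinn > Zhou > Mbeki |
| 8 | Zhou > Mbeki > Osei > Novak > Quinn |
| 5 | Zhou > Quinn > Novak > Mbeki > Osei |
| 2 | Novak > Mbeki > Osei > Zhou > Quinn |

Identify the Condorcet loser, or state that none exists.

Pairwise majorities:
Quinn vs Zhou: Zhou wins 20–3.
Quinn vs Osei: 5 to 18, Osei.
Quinn vs Mbeki: 8 to 15, Mbeki.
Quinn vs Novak: 5 to 18, Novak.
Zhou–Osei: Zhou 15–8.
Zhou vs Mbeki: Zhou preferred on 2+3+8+5 = 18 ballots; Zhou wins 18–5.
Zhou–Novak: Zhou 13–10.
Osei vs Mbeki: Mbeki wins 18–5.
Osei–Novak: Novak 12–11.
Mbeki–Novak: Novak 12–11.
Quinn loses to every other candidate — it is the Condorcet loser.

Quinn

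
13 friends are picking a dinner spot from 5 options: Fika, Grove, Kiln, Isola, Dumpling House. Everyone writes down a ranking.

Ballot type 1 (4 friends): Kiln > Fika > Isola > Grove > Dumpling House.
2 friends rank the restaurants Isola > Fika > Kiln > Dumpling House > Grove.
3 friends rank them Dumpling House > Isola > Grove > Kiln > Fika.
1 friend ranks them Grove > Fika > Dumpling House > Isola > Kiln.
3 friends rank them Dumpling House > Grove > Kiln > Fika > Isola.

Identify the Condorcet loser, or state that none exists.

Pairwise majorities:
Fika vs Grove: 4+2 = 6 for Fika, 7 for Grove — Grove by 7–6.
Fika–Kiln: Kiln 10–3.
Fika vs Isola: Fika, 8–5.
Fika vs Dumpling House: Fika, 7–6.
Grove vs Kiln: 3+1+3 = 7 for Grove, 6 for Kiln — Grove by 7–6.
Grove vs Isola: Isola wins 9–4.
Grove–Dumpling House: Dumpling House 8–5.
Kiln vs Isola: Kiln wins 7–6.
Kiln vs Dumpling House: 6 to 7, Dumpling House.
Isola–Dumpling House: Dumpling House 7–6.
No restaurant is winless: Fika beats Isola; Grove beats Fika; Kiln beats Fika; Isola beats Grove; Dumpling House beats Grove. There is no Condorcet loser.

none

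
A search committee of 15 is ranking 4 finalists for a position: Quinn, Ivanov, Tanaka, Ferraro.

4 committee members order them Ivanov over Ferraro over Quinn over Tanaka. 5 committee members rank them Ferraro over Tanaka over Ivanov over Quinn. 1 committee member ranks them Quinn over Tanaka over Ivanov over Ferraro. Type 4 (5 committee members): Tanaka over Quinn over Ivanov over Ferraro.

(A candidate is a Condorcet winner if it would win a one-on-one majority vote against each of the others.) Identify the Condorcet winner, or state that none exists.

none

Head-to-head results (15 committee members):
Quinn–Ivanov: Ivanov 9–6.
Quinn vs Tanaka: Tanaka wins 10–5.
Quinn vs Ferraro: Ferraro wins 9–6.
Ivanov vs Tanaka: Tanaka, 11–4.
Ivanov–Ferraro: Ivanov 10–5.
Tanaka–Ferraro: Ferraro 9–6.
Each candidate drops at least one matchup (Quinn loses to Ivanov; Ivanov loses to Tanaka; Tanaka loses to Ferraro; Ferraro loses to Ivanov); the cycle Ivanov > Ferraro > Tanaka > Ivanov rules out a Condorcet winner.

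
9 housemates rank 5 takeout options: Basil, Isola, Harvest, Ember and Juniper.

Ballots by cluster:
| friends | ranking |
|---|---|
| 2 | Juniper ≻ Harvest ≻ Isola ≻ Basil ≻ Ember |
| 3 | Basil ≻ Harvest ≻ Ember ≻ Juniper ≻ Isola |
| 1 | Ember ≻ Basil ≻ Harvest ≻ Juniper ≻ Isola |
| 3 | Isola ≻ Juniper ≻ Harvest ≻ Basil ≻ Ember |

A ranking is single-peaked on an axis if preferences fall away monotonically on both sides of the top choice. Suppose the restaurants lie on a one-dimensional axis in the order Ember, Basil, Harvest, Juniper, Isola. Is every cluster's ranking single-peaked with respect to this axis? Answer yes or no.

yes

Axis positions: Ember=1, Basil=2, Harvest=3, Juniper=4, Isola=5.
Cluster 1 (peak Juniper at position 4): ranking walks positions 4-3-5-2-1, expanding outward from the peak — single-peaked.
Cluster 2 (peak Basil at position 2): ranking walks positions 2-3-1-4-5, expanding outward from the peak — single-peaked.
Cluster 3 (peak Ember at position 1): ranking walks positions 1-2-3-4-5, expanding outward from the peak — single-peaked.
Cluster 4 (peak Isola at position 5): ranking walks positions 5-4-3-2-1, expanding outward from the peak — single-peaked.
Every ranking is single-peaked on this axis.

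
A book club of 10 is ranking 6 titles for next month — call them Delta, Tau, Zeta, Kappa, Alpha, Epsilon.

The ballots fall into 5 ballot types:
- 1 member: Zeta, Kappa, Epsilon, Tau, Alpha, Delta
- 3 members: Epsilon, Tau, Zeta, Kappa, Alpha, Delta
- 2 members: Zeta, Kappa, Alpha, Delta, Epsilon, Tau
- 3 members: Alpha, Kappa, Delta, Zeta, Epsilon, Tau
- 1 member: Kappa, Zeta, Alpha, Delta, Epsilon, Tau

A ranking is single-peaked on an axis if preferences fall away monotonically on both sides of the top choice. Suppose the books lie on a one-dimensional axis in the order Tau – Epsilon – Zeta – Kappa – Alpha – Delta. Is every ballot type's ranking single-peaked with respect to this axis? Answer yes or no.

Axis positions: Tau=1, Epsilon=2, Zeta=3, Kappa=4, Alpha=5, Delta=6.
Ballot type 1 (peak Zeta at position 3): ranking walks positions 3-4-2-1-5-6, expanding outward from the peak — single-peaked.
Ballot type 2 (peak Epsilon at position 2): ranking walks positions 2-1-3-4-5-6, expanding outward from the peak — single-peaked.
Ballot type 3 (peak Zeta at position 3): ranking walks positions 3-4-5-6-2-1, expanding outward from the peak — single-peaked.
Ballot type 4 (peak Alpha at position 5): ranking walks positions 5-4-6-3-2-1, expanding outward from the peak — single-peaked.
Ballot type 5 (peak Kappa at position 4): ranking walks positions 4-3-5-6-2-1, expanding outward from the peak — single-peaked.
Every ranking is single-peaked on this axis.

yes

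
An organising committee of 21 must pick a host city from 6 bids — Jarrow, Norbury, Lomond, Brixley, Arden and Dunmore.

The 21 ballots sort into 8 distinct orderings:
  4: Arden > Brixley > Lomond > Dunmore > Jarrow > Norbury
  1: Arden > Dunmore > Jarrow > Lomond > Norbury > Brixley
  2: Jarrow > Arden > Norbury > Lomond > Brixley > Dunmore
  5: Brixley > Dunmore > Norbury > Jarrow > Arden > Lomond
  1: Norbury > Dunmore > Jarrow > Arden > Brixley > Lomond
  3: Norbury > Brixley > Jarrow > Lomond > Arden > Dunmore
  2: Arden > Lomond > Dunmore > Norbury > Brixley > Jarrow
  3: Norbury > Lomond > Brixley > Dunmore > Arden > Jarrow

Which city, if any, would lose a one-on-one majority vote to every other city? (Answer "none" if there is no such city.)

Head-to-head results (21 organisers):
Jarrow vs Norbury: Norbury, 14–7.
Jarrow vs Lomond: Jarrow is ranked higher on 1+2+5+1+3 = 12 ballots, Lomond on 9. Jarrow wins 12–9.
Jarrow vs Brixley: Jarrow preferred on 1+2+1 = 4 ballots; Brixley wins 17–4.
Jarrow vs Arden: 2+5+1+3 = 11 for Jarrow, 10 for Arden — Jarrow by 11–10.
Jarrow vs Dunmore: 2+3 = 5 for Jarrow, 16 for Dunmore — Dunmore by 16–5.
Norbury vs Lomond: 2+5+1+3+3 = 14 for Norbury, 7 for Lomond — Norbury by 14–7.
Norbury vs Brixley: Norbury, 12–9.
Norbury–Arden: Norbury 12–9.
Norbury vs Dunmore: 9 to 12, Dunmore.
Lomond vs Brixley: Lomond preferred on 1+2+2+3 = 8 ballots; Brixley wins 13–8.
Lomond–Arden: Arden 15–6.
Lomond vs Dunmore: 4+2+3+2+3 = 14 for Lomond, 7 for Dunmore — Lomond by 14–7.
Brixley vs Arden: 5+3+3 = 11 for Brixley, 10 for Arden — Brixley by 11–10.
Brixley vs Dunmore: Brixley is ranked higher on 4+2+5+3+3 = 17 ballots, Dunmore on 4. Brixley wins 17–4.
Arden vs Dunmore: Arden wins 12–9.
No city is winless: Jarrow beats Lomond; Norbury beats Jarrow; Lomond beats Dunmore; Brixley beats Jarrow; Arden beats Lomond; Dunmore beats Jarrow. There is no Condorcet loser.

none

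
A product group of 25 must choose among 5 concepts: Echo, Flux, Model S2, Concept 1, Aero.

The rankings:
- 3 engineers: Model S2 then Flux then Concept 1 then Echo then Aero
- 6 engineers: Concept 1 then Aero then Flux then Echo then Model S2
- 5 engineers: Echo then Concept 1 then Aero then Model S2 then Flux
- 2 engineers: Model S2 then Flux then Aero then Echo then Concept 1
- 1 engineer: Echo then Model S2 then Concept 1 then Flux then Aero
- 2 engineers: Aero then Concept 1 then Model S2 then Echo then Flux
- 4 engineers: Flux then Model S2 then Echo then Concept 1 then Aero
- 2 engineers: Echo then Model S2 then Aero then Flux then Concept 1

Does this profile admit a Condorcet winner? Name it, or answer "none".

none

Pairwise majorities:
Echo vs Flux: Echo preferred on 5+1+2+2 = 10 ballots; Flux wins 15–10.
Echo vs Model S2: Echo preferred on 6+5+1+2 = 14 ballots; Echo wins 14–11.
Echo vs Concept 1: Echo preferred on 5+2+1+4+2 = 14 ballots; Echo wins 14–11.
Echo vs Aero: 3+5+1+4+2 = 15 for Echo, 10 for Aero — Echo by 15–10.
Flux vs Model S2: Flux is ranked higher on 6+4 = 10 ballots, Model S2 on 15. Model S2 wins 15–10.
Flux vs Concept 1: 3+2+4+2 = 11 for Flux, 14 for Concept 1 — Concept 1 by 14–11.
Flux vs Aero: Flux preferred on 3+2+1+4 = 10 ballots; Aero wins 15–10.
Model S2 vs Concept 1: 3+2+1+4+2 = 12 for Model S2, 13 for Concept 1 — Concept 1 by 13–12.
Model S2 vs Aero: Model S2 is ranked higher on 3+2+1+4+2 = 12 ballots, Aero on 13. Aero wins 13–12.
Concept 1 vs Aero: Concept 1 is ranked higher on 3+6+5+1+4 = 19 ballots, Aero on 6. Concept 1 wins 19–6.
Every design loses at least once (Echo loses to Flux; Flux loses to Model S2; Model S2 loses to Echo; Concept 1 loses to Echo; Aero loses to Echo). The majority relation contains the cycle Echo beats Model S2 beats Flux beats Echo, so there is no Condorcet winner.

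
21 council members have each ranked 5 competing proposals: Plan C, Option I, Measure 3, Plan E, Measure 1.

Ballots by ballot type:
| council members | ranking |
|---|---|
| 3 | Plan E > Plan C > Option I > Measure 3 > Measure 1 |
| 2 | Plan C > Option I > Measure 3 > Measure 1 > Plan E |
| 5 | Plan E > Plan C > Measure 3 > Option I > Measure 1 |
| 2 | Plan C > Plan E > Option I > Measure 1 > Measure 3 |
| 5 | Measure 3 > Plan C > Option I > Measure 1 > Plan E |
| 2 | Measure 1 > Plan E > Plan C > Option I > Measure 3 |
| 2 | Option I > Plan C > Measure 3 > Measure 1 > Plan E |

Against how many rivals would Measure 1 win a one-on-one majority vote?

1

Measure 1 against each rival (21 council members):
Measure 1 vs Plan C: Plan C wins 19–2.
Measure 1 vs Option I: Option I wins 19–2.
Measure 1 vs Measure 3: 4 to 17, Measure 3.
Measure 1–Plan E: Measure 1 11–10.
Measure 1 beats Plan E; loses to Plan C, Option I, Measure 3 — 1 pairwise win.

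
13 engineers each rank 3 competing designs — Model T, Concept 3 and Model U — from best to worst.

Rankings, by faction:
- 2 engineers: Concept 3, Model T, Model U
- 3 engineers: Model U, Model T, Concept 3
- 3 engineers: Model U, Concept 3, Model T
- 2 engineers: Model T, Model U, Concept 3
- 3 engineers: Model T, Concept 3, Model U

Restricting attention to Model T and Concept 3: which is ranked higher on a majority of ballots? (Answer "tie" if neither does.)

Model T

Ballots ranking Model T above Concept 3: 3 + 2 + 3 = 8.
Ballots ranking Concept 3 above Model T: 13 − 8 = 5.
Model T wins the head-to-head 8–5.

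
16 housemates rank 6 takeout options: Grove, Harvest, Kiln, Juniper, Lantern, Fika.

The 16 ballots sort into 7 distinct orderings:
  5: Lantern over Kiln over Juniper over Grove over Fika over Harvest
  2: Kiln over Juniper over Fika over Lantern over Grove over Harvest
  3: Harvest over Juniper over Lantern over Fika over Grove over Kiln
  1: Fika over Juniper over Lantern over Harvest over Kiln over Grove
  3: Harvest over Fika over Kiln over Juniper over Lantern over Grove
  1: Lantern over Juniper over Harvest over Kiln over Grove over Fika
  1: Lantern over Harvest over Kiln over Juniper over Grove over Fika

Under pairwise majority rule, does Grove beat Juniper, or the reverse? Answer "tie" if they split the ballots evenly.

Juniper

No ballot ranks Grove above Juniper: 0.
Ballots ranking Juniper above Grove: 16 − 0 = 16.
Juniper wins the head-to-head 16–0.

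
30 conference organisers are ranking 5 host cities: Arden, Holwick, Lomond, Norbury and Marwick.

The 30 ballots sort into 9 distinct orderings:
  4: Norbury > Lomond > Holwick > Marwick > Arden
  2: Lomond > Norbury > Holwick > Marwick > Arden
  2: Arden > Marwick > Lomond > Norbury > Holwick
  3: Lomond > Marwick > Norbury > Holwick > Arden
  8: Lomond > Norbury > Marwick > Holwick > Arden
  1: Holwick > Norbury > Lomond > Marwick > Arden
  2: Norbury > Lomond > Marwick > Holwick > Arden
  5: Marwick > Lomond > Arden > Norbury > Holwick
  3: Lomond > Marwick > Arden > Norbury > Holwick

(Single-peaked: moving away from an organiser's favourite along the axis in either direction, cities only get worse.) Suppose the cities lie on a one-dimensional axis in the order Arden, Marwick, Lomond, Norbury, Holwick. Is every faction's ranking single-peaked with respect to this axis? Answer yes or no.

yes

Axis positions: Arden=1, Marwick=2, Lomond=3, Norbury=4, Holwick=5.
Faction 1 (peak Norbury at position 4): ranking walks positions 4-3-5-2-1, expanding outward from the peak — single-peaked.
Faction 2 (peak Lomond at position 3): ranking walks positions 3-4-5-2-1, expanding outward from the peak — single-peaked.
Faction 3 (peak Arden at position 1): ranking walks positions 1-2-3-4-5, expanding outward from the peak — single-peaked.
Faction 4 (peak Lomond at position 3): ranking walks positions 3-2-4-5-1, expanding outward from the peak — single-peaked.
Faction 5 (peak Lomond at position 3): ranking walks positions 3-4-2-5-1, expanding outward from the peak — single-peaked.
Faction 6 (peak Holwick at position 5): ranking walks positions 5-4-3-2-1, expanding outward from the peak — single-peaked.
Faction 7 (peak Norbury at position 4): ranking walks positions 4-3-2-5-1, expanding outward from the peak — single-peaked.
Faction 8 (peak Marwick at position 2): ranking walks positions 2-3-1-4-5, expanding outward from the peak — single-peaked.
Faction 9 (peak Lomond at position 3): ranking walks positions 3-2-1-4-5, expanding outward from the peak — single-peaked.
Every ranking is single-peaked on this axis.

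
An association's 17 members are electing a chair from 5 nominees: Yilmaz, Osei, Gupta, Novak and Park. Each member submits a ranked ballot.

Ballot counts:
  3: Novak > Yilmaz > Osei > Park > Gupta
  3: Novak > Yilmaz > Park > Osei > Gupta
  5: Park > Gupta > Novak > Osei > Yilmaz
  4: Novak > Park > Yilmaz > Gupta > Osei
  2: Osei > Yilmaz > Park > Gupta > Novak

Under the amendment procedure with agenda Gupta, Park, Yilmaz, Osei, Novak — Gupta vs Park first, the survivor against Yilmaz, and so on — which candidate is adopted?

Novak

Round 1: Gupta vs Park — 0–17, Park advances.
Round 2: Park vs Yilmaz — 9–8, Park advances.
Round 3: Park vs Osei — 12–5, Park advances.
Round 4: Park vs Novak — 7–10, Novak advances.
The agenda winner is Novak.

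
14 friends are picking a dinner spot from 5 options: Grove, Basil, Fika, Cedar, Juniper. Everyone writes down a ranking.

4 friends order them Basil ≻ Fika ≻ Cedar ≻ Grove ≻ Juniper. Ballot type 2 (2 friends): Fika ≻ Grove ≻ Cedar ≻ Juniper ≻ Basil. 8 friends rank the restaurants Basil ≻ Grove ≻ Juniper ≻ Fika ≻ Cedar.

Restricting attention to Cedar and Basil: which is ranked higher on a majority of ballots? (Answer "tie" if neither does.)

Basil

Ballots ranking Cedar above Basil: 2.
Ballots ranking Basil above Cedar: 14 − 2 = 12.
Basil wins the head-to-head 12–2.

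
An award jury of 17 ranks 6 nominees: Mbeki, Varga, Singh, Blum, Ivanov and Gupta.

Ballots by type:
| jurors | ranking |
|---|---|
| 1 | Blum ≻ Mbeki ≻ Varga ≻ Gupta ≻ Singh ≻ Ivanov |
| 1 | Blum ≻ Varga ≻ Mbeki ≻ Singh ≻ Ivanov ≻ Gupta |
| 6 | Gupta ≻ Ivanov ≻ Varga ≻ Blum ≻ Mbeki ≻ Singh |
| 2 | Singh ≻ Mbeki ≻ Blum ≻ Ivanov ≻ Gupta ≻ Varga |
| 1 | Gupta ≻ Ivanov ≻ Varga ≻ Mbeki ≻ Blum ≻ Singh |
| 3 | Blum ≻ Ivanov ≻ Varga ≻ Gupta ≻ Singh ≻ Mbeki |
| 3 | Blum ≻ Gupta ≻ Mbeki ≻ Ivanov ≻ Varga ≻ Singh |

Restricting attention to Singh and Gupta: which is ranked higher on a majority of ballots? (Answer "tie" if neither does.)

Ballots ranking Singh above Gupta: 1 + 2 = 3.
Ballots ranking Gupta above Singh: 17 − 3 = 14.
Gupta wins the head-to-head 14–3.

Gupta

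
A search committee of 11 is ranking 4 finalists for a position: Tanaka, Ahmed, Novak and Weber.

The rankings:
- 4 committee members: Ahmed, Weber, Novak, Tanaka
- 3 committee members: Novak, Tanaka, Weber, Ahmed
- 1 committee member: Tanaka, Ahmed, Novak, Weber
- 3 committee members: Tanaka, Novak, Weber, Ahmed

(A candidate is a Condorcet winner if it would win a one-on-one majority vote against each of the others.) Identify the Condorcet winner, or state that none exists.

Head-to-head results (11 committee members):
Tanaka vs Ahmed: 7 to 4, Tanaka.
Tanaka vs Novak: Tanaka is ranked higher on 1+3 = 4 ballots, Novak on 7. Novak wins 7–4.
Tanaka–Weber: Tanaka 7–4.
Ahmed–Novak: Novak 6–5.
Ahmed–Weber: Weber 6–5.
Novak vs Weber: 3+1+3 = 7 for Novak, 4 for Weber — Novak by 7–4.
Novak beats each of Tanaka, Ahmed, Weber — Novak is the Condorcet winner.

Novak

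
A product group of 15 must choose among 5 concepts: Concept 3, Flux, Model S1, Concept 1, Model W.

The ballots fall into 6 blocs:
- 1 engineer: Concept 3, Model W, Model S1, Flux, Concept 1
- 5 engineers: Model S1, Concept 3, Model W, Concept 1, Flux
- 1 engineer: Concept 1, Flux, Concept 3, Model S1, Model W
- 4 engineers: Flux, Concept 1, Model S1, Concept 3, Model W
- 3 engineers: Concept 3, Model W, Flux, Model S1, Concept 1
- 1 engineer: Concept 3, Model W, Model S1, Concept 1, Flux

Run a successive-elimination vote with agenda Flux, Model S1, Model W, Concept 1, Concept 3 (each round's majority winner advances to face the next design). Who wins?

Concept 3

Round 1: Flux vs Model S1 — 8–7, Flux advances.
Round 2: Flux vs Model W — 5–10, Model W advances.
Round 3: Model W vs Concept 1 — 10–5, Model W advances.
Round 4: Model W vs Concept 3 — 0–15, Concept 3 advances.
The agenda winner is Concept 3.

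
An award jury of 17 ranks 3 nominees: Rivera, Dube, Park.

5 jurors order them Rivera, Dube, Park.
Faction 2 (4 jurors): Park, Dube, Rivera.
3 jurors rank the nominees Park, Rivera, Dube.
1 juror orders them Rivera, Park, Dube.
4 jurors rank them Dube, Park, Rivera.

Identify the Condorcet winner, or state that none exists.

Pairwise majorities:
Rivera vs Dube: 9 to 8, Rivera.
Rivera vs Park: Park wins 11–6.
Dube vs Park: Dube preferred on 5+4 = 9 ballots; Dube wins 9–8.
Every nominee loses at least once (Rivera loses to Park; Dube loses to Rivera; Park loses to Dube). The majority relation contains the cycle Rivera → Dube → Park → Rivera, so there is no Condorcet winner.

none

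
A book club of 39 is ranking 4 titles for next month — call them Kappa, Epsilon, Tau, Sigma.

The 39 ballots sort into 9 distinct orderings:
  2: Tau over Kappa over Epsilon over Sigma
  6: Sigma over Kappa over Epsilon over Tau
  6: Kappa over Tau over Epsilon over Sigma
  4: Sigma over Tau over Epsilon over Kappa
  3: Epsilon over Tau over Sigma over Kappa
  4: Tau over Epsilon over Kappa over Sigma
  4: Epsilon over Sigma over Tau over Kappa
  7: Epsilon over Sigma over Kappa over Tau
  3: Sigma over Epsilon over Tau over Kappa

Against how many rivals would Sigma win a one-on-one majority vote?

Sigma against each rival (39 members):
Sigma vs Kappa: Sigma is ranked higher on 6+4+3+4+7+3 = 27 ballots, Kappa on 12. Sigma wins 27–12.
Sigma vs Epsilon: Epsilon, 26–13.
Sigma vs Tau: 24 to 15, Sigma.
Sigma beats Kappa, Tau; loses to Epsilon — 2 pairwise wins.

2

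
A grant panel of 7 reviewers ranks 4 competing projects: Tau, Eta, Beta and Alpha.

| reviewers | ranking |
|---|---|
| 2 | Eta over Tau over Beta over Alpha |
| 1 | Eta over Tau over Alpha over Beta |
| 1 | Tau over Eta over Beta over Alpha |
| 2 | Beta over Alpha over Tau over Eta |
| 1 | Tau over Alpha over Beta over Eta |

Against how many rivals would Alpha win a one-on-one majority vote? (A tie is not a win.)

0

Alpha against each rival (7 reviewers):
Alpha vs Tau: Tau wins 5–2.
Alpha vs Eta: 2+1 = 3 for Alpha, 4 for Eta — Eta by 4–3.
Alpha–Beta: Beta 5–2.
Alpha beats no one; loses to Tau, Eta, Beta — 0 pairwise wins.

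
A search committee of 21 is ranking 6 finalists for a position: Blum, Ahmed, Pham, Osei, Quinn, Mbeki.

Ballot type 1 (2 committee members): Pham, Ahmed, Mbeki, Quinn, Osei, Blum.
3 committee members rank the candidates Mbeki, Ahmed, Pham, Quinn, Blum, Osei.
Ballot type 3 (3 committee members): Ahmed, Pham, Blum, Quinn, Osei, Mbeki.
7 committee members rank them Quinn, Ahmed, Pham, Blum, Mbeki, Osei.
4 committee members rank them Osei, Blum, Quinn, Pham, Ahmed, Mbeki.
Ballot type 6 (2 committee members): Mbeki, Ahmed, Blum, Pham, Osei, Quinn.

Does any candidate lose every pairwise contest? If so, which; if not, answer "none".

Pairwise majorities:
Blum–Ahmed: Ahmed 17–4.
Blum vs Pham: Blum is ranked higher on 4+2 = 6 ballots, Pham on 15. Pham wins 15–6.
Blum vs Osei: 15 to 6, Blum.
Blum vs Quinn: Quinn, 12–9.
Blum vs Mbeki: Blum is ranked higher on 3+7+4 = 14 ballots, Mbeki on 7. Blum wins 14–7.
Ahmed vs Pham: Ahmed preferred on 3+3+7+2 = 15 ballots; Ahmed wins 15–6.
Ahmed–Osei: Ahmed 17–4.
Ahmed–Quinn: Quinn 11–10.
Ahmed vs Mbeki: Ahmed, 16–5.
Pham–Osei: Pham 17–4.
Pham vs Quinn: 10 to 11, Quinn.
Pham–Mbeki: Pham 16–5.
Osei vs Quinn: 6 to 15, Quinn.
Osei vs Mbeki: 3+4 = 7 for Osei, 14 for Mbeki — Mbeki by 14–7.
Quinn vs Mbeki: Quinn wins 14–7.
Only Osei has no wins; Osei is the Condorcet loser.

Osei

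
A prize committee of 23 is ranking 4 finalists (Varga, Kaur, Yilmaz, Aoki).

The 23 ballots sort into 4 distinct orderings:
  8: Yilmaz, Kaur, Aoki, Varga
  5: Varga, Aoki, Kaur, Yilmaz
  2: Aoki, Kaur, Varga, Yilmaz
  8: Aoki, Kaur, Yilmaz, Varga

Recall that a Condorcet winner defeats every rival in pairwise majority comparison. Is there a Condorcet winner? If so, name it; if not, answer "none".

Head-to-head results (23 jurors):
Varga vs Kaur: Varga is ranked higher on 5 ballots, Kaur on 18. Kaur wins 18–5.
Varga vs Yilmaz: Yilmaz wins 16–7.
Varga vs Aoki: Aoki, 18–5.
Kaur vs Yilmaz: Kaur is ranked higher on 5+2+8 = 15 ballots, Yilmaz on 8. Kaur wins 15–8.
Kaur vs Aoki: Kaur is ranked higher on 8 ballots, Aoki on 15. Aoki wins 15–8.
Yilmaz vs Aoki: 8 for Yilmaz, 15 for Aoki — Aoki by 15–8.
Aoki defeats every rival head-to-head and is the Condorcet winner.

Aoki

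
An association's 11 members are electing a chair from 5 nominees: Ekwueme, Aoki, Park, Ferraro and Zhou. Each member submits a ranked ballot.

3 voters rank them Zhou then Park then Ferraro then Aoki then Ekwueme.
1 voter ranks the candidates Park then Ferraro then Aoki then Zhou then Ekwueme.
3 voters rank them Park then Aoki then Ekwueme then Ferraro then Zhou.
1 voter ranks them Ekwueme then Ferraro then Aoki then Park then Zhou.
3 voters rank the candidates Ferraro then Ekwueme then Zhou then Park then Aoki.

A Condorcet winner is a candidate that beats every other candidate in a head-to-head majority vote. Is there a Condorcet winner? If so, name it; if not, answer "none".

Head-to-head results (11 voters):
Ekwueme vs Aoki: Ekwueme preferred on 1+3 = 4 ballots; Aoki wins 7–4.
Ekwueme vs Park: Ekwueme preferred on 1+3 = 4 ballots; Park wins 7–4.
Ekwueme vs Ferraro: 3+1 = 4 for Ekwueme, 7 for Ferraro — Ferraro by 7–4.
Ekwueme vs Zhou: Ekwueme wins 7–4.
Aoki vs Park: Aoki preferred on 1 ballot; Park wins 10–1.
Aoki vs Ferraro: Aoki preferred on 3 ballots; Ferraro wins 8–3.
Aoki vs Zhou: Zhou wins 6–5.
Park vs Ferraro: Park, 7–4.
Park vs Zhou: Park is ranked higher on 1+3+1 = 5 ballots, Zhou on 6. Zhou wins 6–5.
Ferraro vs Zhou: Ferraro, 8–3.
Every candidate loses at least once (Ekwueme loses to Aoki; Aoki loses to Park; Park loses to Zhou; Ferraro loses to Park; Zhou loses to Ekwueme). The majority relation contains the cycle Ekwueme beats Zhou beats Aoki beats Ekwueme, so there is no Condorcet winner.

none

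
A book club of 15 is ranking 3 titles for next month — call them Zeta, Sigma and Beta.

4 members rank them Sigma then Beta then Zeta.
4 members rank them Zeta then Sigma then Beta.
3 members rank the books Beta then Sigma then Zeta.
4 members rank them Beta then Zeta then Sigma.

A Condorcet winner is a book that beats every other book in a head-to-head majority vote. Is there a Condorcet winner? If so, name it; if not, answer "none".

none

Check each pair by majority over 15 ballots:
Zeta vs Sigma: 8 to 7, Zeta.
Zeta vs Beta: 4 to 11, Beta.
Sigma vs Beta: 8 to 7, Sigma.
Every book loses at least once (Zeta loses to Beta; Sigma loses to Zeta; Beta loses to Sigma). The majority relation contains the cycle Zeta beats Sigma beats Beta beats Zeta, so there is no Condorcet winner.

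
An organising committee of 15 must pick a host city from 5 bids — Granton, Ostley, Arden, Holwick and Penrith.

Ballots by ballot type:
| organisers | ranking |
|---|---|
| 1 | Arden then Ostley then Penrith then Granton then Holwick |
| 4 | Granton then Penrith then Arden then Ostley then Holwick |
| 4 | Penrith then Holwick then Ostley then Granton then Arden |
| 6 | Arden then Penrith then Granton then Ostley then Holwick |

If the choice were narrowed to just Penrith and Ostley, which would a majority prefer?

Penrith

Ballots ranking Penrith above Ostley: 4 + 4 + 6 = 14.
Ballots ranking Ostley above Penrith: 15 − 14 = 1.
Penrith wins the head-to-head 14–1.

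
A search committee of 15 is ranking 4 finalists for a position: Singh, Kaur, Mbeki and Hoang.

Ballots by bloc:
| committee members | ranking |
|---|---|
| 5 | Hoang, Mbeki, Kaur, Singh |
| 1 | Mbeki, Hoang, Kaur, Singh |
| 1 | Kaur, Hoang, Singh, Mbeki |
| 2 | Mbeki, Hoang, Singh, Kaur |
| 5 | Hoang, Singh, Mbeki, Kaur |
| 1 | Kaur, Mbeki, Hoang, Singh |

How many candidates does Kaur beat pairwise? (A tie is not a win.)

1

Kaur against each rival (15 committee members):
Kaur vs Singh: 5+1+1+1 = 8 for Kaur, 7 for Singh — Kaur by 8–7.
Kaur–Mbeki: Mbeki 13–2.
Kaur vs Hoang: 1+1 = 2 for Kaur, 13 for Hoang — Hoang by 13–2.
Kaur beats Singh; loses to Mbeki, Hoang — 1 pairwise win.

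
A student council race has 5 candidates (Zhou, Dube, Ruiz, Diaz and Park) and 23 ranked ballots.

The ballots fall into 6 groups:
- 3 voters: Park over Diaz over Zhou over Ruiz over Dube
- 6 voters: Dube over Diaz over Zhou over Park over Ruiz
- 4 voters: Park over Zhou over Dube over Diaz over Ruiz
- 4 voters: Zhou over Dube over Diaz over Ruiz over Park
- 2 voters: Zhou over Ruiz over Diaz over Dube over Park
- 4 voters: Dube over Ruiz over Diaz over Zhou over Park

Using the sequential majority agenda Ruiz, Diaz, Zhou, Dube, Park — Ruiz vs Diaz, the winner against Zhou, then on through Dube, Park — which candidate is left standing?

Round 1: Ruiz vs Diaz — 6–17, Diaz advances.
Round 2: Diaz vs Zhou — 13–10, Diaz advances.
Round 3: Diaz vs Dube — 5–18, Dube advances.
Round 4: Dube vs Park — 16–7, Dube advances.
The agenda winner is Dube.

Dube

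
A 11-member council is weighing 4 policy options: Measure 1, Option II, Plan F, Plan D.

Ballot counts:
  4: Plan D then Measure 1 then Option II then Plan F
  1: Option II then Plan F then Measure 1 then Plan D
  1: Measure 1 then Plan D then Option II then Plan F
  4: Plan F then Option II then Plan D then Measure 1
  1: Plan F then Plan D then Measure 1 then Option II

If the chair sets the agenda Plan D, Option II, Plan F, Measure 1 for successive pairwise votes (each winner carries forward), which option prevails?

Plan F

Round 1: Plan D vs Option II — 6–5, Plan D advances.
Round 2: Plan D vs Plan F — 5–6, Plan F advances.
Round 3: Plan F vs Measure 1 — 6–5, Plan F advances.
Plan F survives the agenda.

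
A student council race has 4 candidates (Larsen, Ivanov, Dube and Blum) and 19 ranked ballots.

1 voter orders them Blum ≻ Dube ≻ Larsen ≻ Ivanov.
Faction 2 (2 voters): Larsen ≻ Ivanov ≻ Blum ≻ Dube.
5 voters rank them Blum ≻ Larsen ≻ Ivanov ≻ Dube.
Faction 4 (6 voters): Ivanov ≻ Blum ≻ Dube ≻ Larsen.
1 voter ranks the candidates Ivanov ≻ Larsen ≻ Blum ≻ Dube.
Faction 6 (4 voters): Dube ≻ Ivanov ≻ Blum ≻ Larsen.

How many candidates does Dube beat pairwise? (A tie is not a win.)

1

Dube against each rival (19 voters):
Dube vs Larsen: Dube is ranked higher on 1+6+4 = 11 ballots, Larsen on 8. Dube wins 11–8.
Dube vs Ivanov: Dube is ranked higher on 1+4 = 5 ballots, Ivanov on 14. Ivanov wins 14–5.
Dube vs Blum: 4 to 15, Blum.
Dube beats Larsen; loses to Ivanov, Blum — 1 pairwise win.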